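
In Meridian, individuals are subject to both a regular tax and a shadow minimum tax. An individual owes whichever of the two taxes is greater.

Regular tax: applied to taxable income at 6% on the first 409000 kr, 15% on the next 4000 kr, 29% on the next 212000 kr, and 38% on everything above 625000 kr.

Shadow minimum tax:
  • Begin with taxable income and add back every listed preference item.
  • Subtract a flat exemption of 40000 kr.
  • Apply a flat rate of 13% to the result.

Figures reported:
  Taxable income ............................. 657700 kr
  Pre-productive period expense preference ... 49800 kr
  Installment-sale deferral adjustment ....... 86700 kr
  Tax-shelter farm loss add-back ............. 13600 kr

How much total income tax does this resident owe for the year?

Regular tax:
  409000 kr × 6% = 24540 kr
  4000 kr × 15% = 600 kr
  212000 kr × 29% = 61480 kr
  32700 kr × 38% = 12426 kr
  → 99046 kr

Shadow minimum tax:
  Adjusted income: 657700 kr + 49800 kr + 86700 kr + 13600 kr = 807800 kr
  Less exemption 40000 kr → base 767800 kr
  767800 kr × 13% = 99814 kr

99814 kr > 99046 kr, so the shadow minimum tax is the binding amount.

99814 kr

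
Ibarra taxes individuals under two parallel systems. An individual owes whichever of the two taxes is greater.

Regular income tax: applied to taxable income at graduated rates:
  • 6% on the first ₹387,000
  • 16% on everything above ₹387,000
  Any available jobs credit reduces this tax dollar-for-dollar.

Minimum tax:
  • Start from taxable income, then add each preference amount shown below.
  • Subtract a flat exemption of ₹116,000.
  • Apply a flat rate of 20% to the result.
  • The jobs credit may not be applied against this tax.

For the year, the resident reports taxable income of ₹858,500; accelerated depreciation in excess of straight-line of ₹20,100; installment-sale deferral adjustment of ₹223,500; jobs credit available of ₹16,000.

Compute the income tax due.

₹197,220

Minimum tax:
  Adjusted income: ₹858,500 + ₹20,100 + ₹223,500 = ₹1,102,100
  Less exemption ₹116,000 → base ₹986,100
  ₹986,100 × 20% = ₹197,220

Regular income tax:
  ₹387,000 × 6% = ₹23,220
  ₹471,500 × 16% = ₹75,440
  → ₹98,660
  Less jobs credit ₹16,000 → ₹82,660

₹197,220 > ₹82,660, so the minimum tax is the binding amount.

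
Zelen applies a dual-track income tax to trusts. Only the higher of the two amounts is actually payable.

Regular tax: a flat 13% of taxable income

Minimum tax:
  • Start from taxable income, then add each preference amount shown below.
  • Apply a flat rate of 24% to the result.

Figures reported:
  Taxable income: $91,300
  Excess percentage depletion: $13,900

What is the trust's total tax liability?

$25,248

Regular tax:
  $91,300 × 13% = $11,869

Minimum tax:
  Adjusted income: $91,300 + $13,900 = $105,200
  $105,200 × 24% = $25,248

$25,248 > $11,869, so the minimum tax is the binding amount.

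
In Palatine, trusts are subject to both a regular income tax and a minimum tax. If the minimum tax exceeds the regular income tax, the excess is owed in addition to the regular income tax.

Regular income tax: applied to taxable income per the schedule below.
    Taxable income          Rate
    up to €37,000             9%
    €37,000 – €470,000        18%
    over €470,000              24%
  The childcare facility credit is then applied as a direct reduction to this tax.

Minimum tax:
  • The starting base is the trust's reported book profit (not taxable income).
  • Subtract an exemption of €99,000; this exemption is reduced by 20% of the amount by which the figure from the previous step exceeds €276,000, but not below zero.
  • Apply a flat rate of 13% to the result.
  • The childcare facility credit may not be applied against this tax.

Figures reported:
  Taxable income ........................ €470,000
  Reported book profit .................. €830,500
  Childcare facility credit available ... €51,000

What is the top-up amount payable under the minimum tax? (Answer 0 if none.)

Minimum tax:
  Base (reported book profit): €830,500
  Exemption: 20% × (€830,500 − €276,000) = €110,900 ≥ €99,000, so the exemption is fully phased out
  Base: €830,500 − €0 = €830,500
  €830,500 × 13% = €107,965

Regular income tax:
  €37,000 × 9% = €3,330
  €433,000 × 18% = €77,940
  → €81,270
  Less childcare facility credit €51,000 → €30,270

Excess of minimum tax over regular income tax: €107,965 − €30,270 = €77,695.

€77,695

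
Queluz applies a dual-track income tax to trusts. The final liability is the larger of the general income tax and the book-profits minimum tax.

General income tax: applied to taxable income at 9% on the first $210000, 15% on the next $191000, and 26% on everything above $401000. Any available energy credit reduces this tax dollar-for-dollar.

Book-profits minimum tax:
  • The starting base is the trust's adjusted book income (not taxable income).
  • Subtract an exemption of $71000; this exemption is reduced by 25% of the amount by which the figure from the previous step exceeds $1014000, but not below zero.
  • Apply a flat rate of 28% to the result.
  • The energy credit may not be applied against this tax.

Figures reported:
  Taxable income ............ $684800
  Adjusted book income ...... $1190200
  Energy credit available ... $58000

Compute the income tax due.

$325710

General income tax:
  $210000 × 9% = $18900
  $191000 × 15% = $28650
  $283800 × 26% = $73788
  → $121338
  Less energy credit $58000 → $63338

Book-profits minimum tax:
  Base (adjusted book income): $1190200
  Exemption: $71000 − 25% × ($1190200 − $1014000) = $71000 − $44050 = $26950
  Base: $1190200 − $26950 = $1163250
  $1163250 × 28% = $325710

$325710 > $63338, so the book-profits minimum tax is the binding amount.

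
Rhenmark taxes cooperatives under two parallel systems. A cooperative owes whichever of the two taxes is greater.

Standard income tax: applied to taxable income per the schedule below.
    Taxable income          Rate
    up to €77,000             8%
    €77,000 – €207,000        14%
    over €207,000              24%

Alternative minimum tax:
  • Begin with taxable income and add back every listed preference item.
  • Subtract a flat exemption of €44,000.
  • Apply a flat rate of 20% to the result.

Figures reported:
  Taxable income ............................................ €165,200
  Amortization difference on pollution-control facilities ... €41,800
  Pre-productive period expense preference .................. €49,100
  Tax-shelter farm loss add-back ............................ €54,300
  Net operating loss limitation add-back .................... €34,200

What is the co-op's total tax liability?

Alternative minimum tax:
  Adjusted income: €165,200 + €41,800 + €49,100 + €54,300 + €34,200 = €344,600
  Less exemption €44,000 → base €300,600
  €300,600 × 20% = €60,120

Standard income tax:
  €77,000 × 8% = €6,160
  €88,200 × 14% = €12,348
  → €18,508

€60,120 > €18,508, so the alternative minimum tax is the binding amount.

€60,120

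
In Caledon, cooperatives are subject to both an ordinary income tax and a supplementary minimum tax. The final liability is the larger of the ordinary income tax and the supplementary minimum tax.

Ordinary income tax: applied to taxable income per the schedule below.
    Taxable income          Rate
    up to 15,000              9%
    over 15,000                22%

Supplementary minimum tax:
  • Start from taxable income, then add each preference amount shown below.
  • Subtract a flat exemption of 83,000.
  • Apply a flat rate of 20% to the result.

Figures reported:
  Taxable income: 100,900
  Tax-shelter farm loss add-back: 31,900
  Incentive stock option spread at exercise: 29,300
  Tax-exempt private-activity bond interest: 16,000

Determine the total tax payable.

20,248

Ordinary income tax:
  15,000 × 9% = 1,350
  85,900 × 22% = 18,898
  → 20,248

Supplementary minimum tax:
  Adjusted income: 100,900 + 31,900 + 29,300 + 16,000 = 178,100
  Less exemption 83,000 → base 95,100
  95,100 × 20% = 19,020

20,248 > 19,020, so the ordinary income tax governs.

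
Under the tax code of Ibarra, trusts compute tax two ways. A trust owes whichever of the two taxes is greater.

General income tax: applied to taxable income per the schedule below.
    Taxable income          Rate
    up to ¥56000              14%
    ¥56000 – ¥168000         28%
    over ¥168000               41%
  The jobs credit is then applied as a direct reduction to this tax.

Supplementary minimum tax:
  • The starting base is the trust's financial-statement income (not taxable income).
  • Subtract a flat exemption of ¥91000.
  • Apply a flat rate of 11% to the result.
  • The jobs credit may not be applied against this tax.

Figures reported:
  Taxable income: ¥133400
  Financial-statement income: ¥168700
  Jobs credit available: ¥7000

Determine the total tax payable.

¥22512

Supplementary minimum tax:
  Base (financial-statement income): ¥168700
  Less exemption ¥91000 → base ¥77700
  ¥77700 × 11% = ¥8547

General income tax:
  ¥56000 × 14% = ¥7840
  ¥77400 × 28% = ¥21672
  → ¥29512
  Less jobs credit ¥7000 → ¥22512

¥22512 > ¥8547, so the general income tax governs.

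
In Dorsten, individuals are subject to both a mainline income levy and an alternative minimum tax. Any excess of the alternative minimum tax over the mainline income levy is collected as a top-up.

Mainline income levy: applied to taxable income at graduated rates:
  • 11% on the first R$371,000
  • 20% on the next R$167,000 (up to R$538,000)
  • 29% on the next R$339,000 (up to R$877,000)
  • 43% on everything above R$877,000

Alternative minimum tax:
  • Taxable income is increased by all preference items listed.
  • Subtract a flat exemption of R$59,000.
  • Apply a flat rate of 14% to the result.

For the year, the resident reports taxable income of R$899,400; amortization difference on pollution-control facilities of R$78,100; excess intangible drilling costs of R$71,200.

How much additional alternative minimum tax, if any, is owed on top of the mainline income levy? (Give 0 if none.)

Mainline income levy:
  R$371,000 × 11% = R$40,810
  R$167,000 × 20% = R$33,400
  R$339,000 × 29% = R$98,310
  R$22,400 × 43% = R$9,632
  → R$182,152

Alternative minimum tax:
  Adjusted income: R$899,400 + R$78,100 + R$71,200 = R$1,048,700
  Less exemption R$59,000 → base R$989,700
  R$989,700 × 14% = R$138,558

R$138,558 ≤ R$182,152, so no add-on is due.

R$0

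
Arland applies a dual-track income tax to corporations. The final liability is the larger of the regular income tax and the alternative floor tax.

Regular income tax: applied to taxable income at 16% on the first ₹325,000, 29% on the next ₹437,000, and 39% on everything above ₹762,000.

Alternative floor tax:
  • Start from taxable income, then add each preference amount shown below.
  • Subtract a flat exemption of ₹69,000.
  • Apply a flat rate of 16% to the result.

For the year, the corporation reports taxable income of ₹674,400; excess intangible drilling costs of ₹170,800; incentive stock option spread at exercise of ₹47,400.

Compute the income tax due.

₹153,326

Alternative floor tax:
  Adjusted income: ₹674,400 + ₹170,800 + ₹47,400 = ₹892,600
  Less exemption ₹69,000 → base ₹823,600
  ₹823,600 × 16% = ₹131,776

Regular income tax:
  ₹325,000 × 16% = ₹52,000
  ₹349,400 × 29% = ₹101,326
  → ₹153,326

₹153,326 > ₹131,776, so the regular income tax governs.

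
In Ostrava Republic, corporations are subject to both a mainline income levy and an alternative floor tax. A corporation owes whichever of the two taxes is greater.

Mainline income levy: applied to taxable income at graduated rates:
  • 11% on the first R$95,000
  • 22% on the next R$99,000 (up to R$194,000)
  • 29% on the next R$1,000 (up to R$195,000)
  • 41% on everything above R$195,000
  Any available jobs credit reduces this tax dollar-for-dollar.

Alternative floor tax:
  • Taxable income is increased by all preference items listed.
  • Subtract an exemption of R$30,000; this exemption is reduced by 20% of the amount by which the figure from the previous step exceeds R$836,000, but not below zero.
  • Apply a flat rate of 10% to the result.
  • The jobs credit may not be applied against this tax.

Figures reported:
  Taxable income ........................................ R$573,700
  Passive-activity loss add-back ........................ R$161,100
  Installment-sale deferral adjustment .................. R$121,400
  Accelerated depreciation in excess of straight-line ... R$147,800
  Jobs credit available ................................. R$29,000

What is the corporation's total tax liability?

R$158,787

Alternative floor tax:
  Adjusted income: R$573,700 + R$161,100 + R$121,400 + R$147,800 = R$1,004,000
  Exemption: 20% × (R$1,004,000 − R$836,000) = R$33,600 ≥ R$30,000, so the exemption is fully phased out
  Base: R$1,004,000 − R$0 = R$1,004,000
  R$1,004,000 × 10% = R$100,400

Mainline income levy:
  R$95,000 × 11% = R$10,450
  R$99,000 × 22% = R$21,780
  R$1,000 × 29% = R$290
  R$378,700 × 41% = R$155,267
  → R$187,787
  Less jobs credit R$29,000 → R$158,787

R$158,787 > R$100,400, so the mainline income levy governs.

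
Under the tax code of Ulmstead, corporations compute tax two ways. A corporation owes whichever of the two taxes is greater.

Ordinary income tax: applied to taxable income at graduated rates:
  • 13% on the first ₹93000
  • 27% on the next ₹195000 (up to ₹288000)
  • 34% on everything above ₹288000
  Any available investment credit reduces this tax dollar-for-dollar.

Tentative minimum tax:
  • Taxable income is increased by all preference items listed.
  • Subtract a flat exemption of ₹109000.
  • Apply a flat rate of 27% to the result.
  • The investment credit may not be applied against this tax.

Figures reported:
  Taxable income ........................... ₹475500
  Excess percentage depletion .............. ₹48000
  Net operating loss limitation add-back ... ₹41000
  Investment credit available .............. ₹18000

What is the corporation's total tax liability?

₹122985

Tentative minimum tax:
  Adjusted income: ₹475500 + ₹48000 + ₹41000 = ₹564500
  Less exemption ₹109000 → base ₹455500
  ₹455500 × 27% = ₹122985

Ordinary income tax:
  ₹93000 × 13% = ₹12090
  ₹195000 × 27% = ₹52650
  ₹187500 × 34% = ₹63750
  → ₹128490
  Less investment credit ₹18000 → ₹110490

₹122985 > ₹110490, so the tentative minimum tax is the binding amount.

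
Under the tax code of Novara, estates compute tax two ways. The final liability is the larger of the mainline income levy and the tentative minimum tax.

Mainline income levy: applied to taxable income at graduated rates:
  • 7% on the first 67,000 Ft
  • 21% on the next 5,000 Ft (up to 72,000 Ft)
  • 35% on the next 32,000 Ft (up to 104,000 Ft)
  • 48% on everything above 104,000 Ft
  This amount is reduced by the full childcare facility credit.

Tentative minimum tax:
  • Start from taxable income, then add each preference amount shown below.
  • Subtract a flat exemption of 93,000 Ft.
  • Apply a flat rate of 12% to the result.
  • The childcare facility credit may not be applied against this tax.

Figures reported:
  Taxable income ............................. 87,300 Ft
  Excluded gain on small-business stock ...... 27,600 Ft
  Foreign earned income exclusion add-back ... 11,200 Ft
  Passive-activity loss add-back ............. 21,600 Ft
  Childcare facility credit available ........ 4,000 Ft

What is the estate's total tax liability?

7,095 Ft

Mainline income levy:
  67,000 Ft × 7% = 4,690 Ft
  5,000 Ft × 21% = 1,050 Ft
  15,300 Ft × 35% = 5,355 Ft
  → 11,095 Ft
  Less childcare facility credit 4,000 Ft → 7,095 Ft

Tentative minimum tax:
  Adjusted income: 87,300 Ft + 27,600 Ft + 11,200 Ft + 21,600 Ft = 147,700 Ft
  Less exemption 93,000 Ft → base 54,700 Ft
  54,700 Ft × 12% = 6,564 Ft

7,095 Ft > 6,564 Ft, so the mainline income levy governs.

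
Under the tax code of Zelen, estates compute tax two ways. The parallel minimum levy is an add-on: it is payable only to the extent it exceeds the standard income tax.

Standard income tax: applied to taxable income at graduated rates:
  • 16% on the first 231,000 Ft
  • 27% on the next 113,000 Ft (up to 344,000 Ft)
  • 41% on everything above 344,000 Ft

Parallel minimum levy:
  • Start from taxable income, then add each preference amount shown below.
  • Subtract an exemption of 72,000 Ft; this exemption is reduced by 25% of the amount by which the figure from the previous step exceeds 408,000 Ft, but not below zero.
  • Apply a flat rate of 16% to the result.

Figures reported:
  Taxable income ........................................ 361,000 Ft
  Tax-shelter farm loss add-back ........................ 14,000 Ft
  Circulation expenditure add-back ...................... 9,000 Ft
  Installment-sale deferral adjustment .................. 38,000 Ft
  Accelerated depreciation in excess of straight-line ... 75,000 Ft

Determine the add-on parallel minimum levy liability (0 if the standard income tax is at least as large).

0 Ft

Standard income tax:
  231,000 Ft × 16% = 36,960 Ft
  113,000 Ft × 27% = 30,510 Ft
  17,000 Ft × 41% = 6,970 Ft
  → 74,440 Ft

Parallel minimum levy:
  Adjusted income: 361,000 Ft + 14,000 Ft + 9,000 Ft + 38,000 Ft + 75,000 Ft = 497,000 Ft
  Exemption: 72,000 Ft − 25% × (497,000 Ft − 408,000 Ft) = 72,000 Ft − 22,250 Ft = 49,750 Ft
  Base: 497,000 Ft − 49,750 Ft = 447,250 Ft
  447,250 Ft × 16% = 71,560 Ft

71,560 Ft ≤ 74,440 Ft, so no add-on is due.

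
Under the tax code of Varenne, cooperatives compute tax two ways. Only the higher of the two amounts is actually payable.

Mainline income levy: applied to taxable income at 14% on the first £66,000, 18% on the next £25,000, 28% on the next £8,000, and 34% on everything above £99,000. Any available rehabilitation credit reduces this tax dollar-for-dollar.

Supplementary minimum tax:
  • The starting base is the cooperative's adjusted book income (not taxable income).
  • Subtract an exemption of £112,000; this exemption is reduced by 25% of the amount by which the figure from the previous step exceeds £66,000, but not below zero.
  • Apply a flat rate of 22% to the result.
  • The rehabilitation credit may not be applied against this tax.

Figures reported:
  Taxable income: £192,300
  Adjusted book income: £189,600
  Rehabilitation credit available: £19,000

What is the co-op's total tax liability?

Mainline income levy:
  £66,000 × 14% = £9,240
  £25,000 × 18% = £4,500
  £8,000 × 28% = £2,240
  £93,300 × 34% = £31,722
  → £47,702
  Less rehabilitation credit £19,000 → £28,702

Supplementary minimum tax:
  Base (adjusted book income): £189,600
  Exemption: £112,000 − 25% × (£189,600 − £66,000) = £112,000 − £30,900 = £81,100
  Base: £189,600 − £81,100 = £108,500
  £108,500 × 22% = £23,870

£28,702 > £23,870, so the mainline income levy governs.

£28,702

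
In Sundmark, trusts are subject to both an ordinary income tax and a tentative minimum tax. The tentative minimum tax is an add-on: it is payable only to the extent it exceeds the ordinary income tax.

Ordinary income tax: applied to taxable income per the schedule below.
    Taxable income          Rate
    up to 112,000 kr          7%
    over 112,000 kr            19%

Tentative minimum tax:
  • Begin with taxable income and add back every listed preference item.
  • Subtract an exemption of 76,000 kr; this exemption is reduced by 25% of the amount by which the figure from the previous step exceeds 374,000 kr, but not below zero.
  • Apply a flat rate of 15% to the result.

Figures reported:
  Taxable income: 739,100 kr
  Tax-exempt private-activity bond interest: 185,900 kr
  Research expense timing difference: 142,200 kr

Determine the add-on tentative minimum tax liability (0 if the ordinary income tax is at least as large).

33,091 kr

Tentative minimum tax:
  Adjusted income: 739,100 kr + 185,900 kr + 142,200 kr = 1,067,200 kr
  Exemption: 25% × (1,067,200 kr − 374,000 kr) = 173,300 kr ≥ 76,000 kr, so the exemption is fully phased out
  Base: 1,067,200 kr − 0 kr = 1,067,200 kr
  1,067,200 kr × 15% = 160,080 kr

Ordinary income tax:
  112,000 kr × 7% = 7,840 kr
  627,100 kr × 19% = 119,149 kr
  → 126,989 kr

Excess of tentative minimum tax over ordinary income tax: 160,080 kr − 126,989 kr = 33,091 kr.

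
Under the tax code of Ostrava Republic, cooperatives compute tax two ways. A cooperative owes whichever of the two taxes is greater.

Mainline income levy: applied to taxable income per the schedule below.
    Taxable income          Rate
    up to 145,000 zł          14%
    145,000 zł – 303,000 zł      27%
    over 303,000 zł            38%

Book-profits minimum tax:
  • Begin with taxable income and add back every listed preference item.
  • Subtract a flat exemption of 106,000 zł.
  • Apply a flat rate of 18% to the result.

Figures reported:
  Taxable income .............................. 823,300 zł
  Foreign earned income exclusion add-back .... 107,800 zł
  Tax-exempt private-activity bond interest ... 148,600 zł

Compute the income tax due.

260,674 zł

Book-profits minimum tax:
  Adjusted income: 823,300 zł + 107,800 zł + 148,600 zł = 1,079,700 zł
  Less exemption 106,000 zł → base 973,700 zł
  973,700 zł × 18% = 175,266 zł

Mainline income levy:
  145,000 zł × 14% = 20,300 zł
  158,000 zł × 27% = 42,660 zł
  520,300 zł × 38% = 197,714 zł
  → 260,674 zł

260,674 zł > 175,266 zł, so the mainline income levy governs.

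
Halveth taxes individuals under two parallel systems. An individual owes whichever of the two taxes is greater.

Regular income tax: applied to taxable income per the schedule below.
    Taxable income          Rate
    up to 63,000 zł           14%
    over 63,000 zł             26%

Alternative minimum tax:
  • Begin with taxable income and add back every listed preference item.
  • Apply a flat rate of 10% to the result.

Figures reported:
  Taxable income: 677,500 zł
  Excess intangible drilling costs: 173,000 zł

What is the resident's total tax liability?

Alternative minimum tax:
  Adjusted income: 677,500 zł + 173,000 zł = 850,500 zł
  850,500 zł × 10% = 85,050 zł

Regular income tax:
  63,000 zł × 14% = 8,820 zł
  614,500 zł × 26% = 159,770 zł
  → 168,590 zł

168,590 zł > 85,050 zł, so the regular income tax governs.

168,590 zł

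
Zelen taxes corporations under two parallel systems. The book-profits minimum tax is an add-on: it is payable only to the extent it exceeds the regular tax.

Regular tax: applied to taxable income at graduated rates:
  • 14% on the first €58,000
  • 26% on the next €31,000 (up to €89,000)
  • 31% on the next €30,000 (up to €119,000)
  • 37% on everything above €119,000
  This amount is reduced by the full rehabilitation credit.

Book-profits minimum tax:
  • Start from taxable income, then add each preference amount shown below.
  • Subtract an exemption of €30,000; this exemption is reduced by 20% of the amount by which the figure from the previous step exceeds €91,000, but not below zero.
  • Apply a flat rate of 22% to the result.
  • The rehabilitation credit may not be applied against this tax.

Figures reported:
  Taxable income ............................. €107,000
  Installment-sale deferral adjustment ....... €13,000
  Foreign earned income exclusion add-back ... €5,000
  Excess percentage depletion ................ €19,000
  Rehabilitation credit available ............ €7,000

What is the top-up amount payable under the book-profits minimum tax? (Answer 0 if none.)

Book-profits minimum tax:
  Adjusted income: €107,000 + €13,000 + €5,000 + €19,000 = €144,000
  Exemption: €30,000 − 20% × (€144,000 − €91,000) = €30,000 − €10,600 = €19,400
  Base: €144,000 − €19,400 = €124,600
  €124,600 × 22% = €27,412

Regular tax:
  €58,000 × 14% = €8,120
  €31,000 × 26% = €8,060
  €18,000 × 31% = €5,580
  → €21,760
  Less rehabilitation credit €7,000 → €14,760

Excess of book-profits minimum tax over regular tax: €27,412 − €14,760 = €12,652.

€12,652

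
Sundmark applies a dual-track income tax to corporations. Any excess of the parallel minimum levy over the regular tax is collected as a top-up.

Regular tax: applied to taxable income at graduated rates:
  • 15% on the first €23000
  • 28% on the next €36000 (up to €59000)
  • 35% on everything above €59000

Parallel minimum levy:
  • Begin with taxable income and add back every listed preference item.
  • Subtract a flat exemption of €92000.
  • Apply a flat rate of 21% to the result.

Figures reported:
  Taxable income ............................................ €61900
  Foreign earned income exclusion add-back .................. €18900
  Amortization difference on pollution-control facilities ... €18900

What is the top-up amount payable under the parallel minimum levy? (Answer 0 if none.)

€0

Parallel minimum levy:
  Adjusted income: €61900 + €18900 + €18900 = €99700
  Less exemption €92000 → base €7700
  €7700 × 21% = €1617

Regular tax:
  €23000 × 15% = €3450
  €36000 × 28% = €10080
  €2900 × 35% = €1015
  → €14545

€1617 ≤ €14545, so no add-on is due.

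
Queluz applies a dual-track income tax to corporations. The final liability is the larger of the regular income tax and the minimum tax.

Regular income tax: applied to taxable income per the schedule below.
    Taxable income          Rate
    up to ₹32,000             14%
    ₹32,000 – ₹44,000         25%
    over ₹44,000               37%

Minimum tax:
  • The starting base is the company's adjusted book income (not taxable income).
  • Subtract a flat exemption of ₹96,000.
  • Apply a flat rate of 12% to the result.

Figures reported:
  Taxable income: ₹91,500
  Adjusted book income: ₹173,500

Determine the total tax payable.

₹25,055

Minimum tax:
  Base (adjusted book income): ₹173,500
  Less exemption ₹96,000 → base ₹77,500
  ₹77,500 × 12% = ₹9,300

Regular income tax:
  ₹32,000 × 14% = ₹4,480
  ₹12,000 × 25% = ₹3,000
  ₹47,500 × 37% = ₹17,575
  → ₹25,055

₹25,055 > ₹9,300, so the regular income tax governs.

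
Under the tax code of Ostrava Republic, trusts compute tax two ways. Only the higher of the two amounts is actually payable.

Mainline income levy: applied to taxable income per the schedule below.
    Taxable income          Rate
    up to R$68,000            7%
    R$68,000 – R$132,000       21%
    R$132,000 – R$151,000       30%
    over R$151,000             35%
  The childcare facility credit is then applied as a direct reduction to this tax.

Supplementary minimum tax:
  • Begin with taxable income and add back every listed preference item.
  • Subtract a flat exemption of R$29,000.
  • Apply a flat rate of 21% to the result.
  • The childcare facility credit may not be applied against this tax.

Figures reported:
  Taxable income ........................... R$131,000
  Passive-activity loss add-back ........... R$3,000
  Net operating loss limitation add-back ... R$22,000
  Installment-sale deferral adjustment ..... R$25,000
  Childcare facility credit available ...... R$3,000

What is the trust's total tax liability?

R$31,920

Mainline income levy:
  R$68,000 × 7% = R$4,760
  R$63,000 × 21% = R$13,230
  → R$17,990
  Less childcare facility credit R$3,000 → R$14,990

Supplementary minimum tax:
  Adjusted income: R$131,000 + R$3,000 + R$22,000 + R$25,000 = R$181,000
  Less exemption R$29,000 → base R$152,000
  R$152,000 × 21% = R$31,920

R$31,920 > R$14,990, so the supplementary minimum tax is the binding amount.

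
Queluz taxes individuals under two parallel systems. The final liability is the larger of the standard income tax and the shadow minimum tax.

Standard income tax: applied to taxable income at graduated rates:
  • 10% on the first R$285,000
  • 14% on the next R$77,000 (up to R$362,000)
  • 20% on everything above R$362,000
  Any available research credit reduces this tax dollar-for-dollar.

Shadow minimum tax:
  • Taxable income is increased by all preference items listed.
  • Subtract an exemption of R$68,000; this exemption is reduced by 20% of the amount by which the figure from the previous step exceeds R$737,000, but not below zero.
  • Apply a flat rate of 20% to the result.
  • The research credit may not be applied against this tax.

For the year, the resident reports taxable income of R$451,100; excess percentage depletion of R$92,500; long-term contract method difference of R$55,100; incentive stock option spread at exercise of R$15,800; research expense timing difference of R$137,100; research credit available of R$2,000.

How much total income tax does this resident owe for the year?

Standard income tax:
  R$285,000 × 10% = R$28,500
  R$77,000 × 14% = R$10,780
  R$89,100 × 20% = R$17,820
  → R$57,100
  Less research credit R$2,000 → R$55,100

Shadow minimum tax:
  Adjusted income: R$451,100 + R$92,500 + R$55,100 + R$15,800 + R$137,100 = R$751,600
  Exemption: R$68,000 − 20% × (R$751,600 − R$737,000) = R$68,000 − R$2,920 = R$65,080
  Base: R$751,600 − R$65,080 = R$686,520
  R$686,520 × 20% = R$137,304

R$137,304 > R$55,100, so the shadow minimum tax is the binding amount.

R$137,304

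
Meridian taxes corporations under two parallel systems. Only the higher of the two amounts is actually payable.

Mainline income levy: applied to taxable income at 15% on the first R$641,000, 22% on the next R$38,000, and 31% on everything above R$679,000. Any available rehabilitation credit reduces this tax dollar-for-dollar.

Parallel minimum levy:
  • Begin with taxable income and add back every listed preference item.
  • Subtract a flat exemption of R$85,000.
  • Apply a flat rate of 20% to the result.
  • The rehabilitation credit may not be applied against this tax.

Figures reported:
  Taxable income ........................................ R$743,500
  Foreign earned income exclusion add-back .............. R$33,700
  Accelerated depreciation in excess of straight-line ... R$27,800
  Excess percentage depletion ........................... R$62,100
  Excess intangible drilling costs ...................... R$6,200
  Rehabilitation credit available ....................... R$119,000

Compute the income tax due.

R$157,660

Mainline income levy:
  R$641,000 × 15% = R$96,150
  R$38,000 × 22% = R$8,360
  R$64,500 × 31% = R$19,995
  → R$124,505
  Less rehabilitation credit R$119,000 → R$5,505

Parallel minimum levy:
  Adjusted income: R$743,500 + R$33,700 + R$27,800 + R$62,100 + R$6,200 = R$873,300
  Less exemption R$85,000 → base R$788,300
  R$788,300 × 20% = R$157,660

R$157,660 > R$5,505, so the parallel minimum levy is the binding amount.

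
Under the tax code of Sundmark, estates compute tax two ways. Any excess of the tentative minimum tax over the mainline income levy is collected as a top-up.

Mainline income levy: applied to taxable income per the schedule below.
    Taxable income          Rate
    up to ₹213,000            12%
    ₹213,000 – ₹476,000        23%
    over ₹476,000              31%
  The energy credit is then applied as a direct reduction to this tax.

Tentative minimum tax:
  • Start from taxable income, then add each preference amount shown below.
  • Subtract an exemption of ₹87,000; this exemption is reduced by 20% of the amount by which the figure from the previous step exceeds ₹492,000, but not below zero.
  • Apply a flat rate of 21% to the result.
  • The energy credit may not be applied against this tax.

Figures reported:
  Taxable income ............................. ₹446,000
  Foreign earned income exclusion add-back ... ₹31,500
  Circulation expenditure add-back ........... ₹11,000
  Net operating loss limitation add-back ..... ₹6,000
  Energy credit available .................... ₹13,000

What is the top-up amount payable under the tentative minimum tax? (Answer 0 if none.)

₹19,530

Tentative minimum tax:
  Adjusted income: ₹446,000 + ₹31,500 + ₹11,000 + ₹6,000 = ₹494,500
  Exemption: ₹87,000 − 20% × (₹494,500 − ₹492,000) = ₹87,000 − ₹500 = ₹86,500
  Base: ₹494,500 − ₹86,500 = ₹408,000
  ₹408,000 × 21% = ₹85,680

Mainline income levy:
  ₹213,000 × 12% = ₹25,560
  ₹233,000 × 23% = ₹53,590
  → ₹79,150
  Less energy credit ₹13,000 → ₹66,150

Excess of tentative minimum tax over mainline income levy: ₹85,680 − ₹66,150 = ₹19,530.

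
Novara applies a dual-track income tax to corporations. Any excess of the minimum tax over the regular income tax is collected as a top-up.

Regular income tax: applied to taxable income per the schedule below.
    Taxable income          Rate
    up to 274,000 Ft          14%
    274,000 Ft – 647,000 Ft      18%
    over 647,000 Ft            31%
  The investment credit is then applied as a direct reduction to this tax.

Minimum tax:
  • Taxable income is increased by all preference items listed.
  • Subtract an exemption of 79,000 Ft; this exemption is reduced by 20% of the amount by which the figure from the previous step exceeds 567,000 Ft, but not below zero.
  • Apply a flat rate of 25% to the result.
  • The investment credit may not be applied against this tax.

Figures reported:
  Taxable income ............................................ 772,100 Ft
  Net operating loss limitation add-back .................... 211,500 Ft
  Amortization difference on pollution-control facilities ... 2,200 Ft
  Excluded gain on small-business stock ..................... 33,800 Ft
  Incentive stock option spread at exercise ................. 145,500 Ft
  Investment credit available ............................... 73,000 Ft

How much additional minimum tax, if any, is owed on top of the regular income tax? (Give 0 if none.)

219,994 Ft

Regular income tax:
  274,000 Ft × 14% = 38,360 Ft
  373,000 Ft × 18% = 67,140 Ft
  125,100 Ft × 31% = 38,781 Ft
  → 144,281 Ft
  Less investment credit 73,000 Ft → 71,281 Ft

Minimum tax:
  Adjusted income: 772,100 Ft + 211,500 Ft + 2,200 Ft + 33,800 Ft + 145,500 Ft = 1,165,100 Ft
  Exemption: 20% × (1,165,100 Ft − 567,000 Ft) = 119,620 Ft ≥ 79,000 Ft, so the exemption is fully phased out
  Base: 1,165,100 Ft − 0 Ft = 1,165,100 Ft
  1,165,100 Ft × 25% = 291,275 Ft

Excess of minimum tax over regular income tax: 291,275 Ft − 71,281 Ft = 219,994 Ft.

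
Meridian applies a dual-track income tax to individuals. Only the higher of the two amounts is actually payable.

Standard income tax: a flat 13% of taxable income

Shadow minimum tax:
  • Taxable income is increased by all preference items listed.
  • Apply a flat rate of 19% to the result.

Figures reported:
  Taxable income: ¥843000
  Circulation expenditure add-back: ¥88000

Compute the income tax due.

¥176890

Shadow minimum tax:
  Adjusted income: ¥843000 + ¥88000 = ¥931000
  ¥931000 × 19% = ¥176890

Standard income tax:
  ¥843000 × 13% = ¥109590

¥176890 > ¥109590, so the shadow minimum tax is the binding amount.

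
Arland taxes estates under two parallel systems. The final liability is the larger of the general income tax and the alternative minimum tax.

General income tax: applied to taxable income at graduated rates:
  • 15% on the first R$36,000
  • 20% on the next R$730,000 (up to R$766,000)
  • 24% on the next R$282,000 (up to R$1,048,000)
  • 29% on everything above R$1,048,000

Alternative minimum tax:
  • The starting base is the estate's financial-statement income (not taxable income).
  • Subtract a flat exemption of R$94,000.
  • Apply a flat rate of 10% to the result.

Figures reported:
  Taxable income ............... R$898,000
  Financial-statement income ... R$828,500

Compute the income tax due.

R$183,080

General income tax:
  R$36,000 × 15% = R$5,400
  R$730,000 × 20% = R$146,000
  R$132,000 × 24% = R$31,680
  → R$183,080

Alternative minimum tax:
  Base (financial-statement income): R$828,500
  Less exemption R$94,000 → base R$734,500
  R$734,500 × 10% = R$73,450

R$183,080 > R$73,450, so the general income tax governs.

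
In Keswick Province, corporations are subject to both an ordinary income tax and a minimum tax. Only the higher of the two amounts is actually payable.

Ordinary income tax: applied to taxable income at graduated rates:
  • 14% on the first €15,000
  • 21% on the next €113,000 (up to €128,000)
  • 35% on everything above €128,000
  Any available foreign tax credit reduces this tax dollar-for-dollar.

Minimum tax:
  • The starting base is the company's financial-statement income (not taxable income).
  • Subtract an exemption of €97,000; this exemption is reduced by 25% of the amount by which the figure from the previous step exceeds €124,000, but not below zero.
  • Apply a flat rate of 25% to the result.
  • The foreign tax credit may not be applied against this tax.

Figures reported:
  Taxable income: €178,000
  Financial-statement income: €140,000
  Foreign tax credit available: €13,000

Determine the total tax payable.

€30,330

Minimum tax:
  Base (financial-statement income): €140,000
  Exemption: €97,000 − 25% × (€140,000 − €124,000) = €97,000 − €4,000 = €93,000
  Base: €140,000 − €93,000 = €47,000
  €47,000 × 25% = €11,750

Ordinary income tax:
  €15,000 × 14% = €2,100
  €113,000 × 21% = €23,730
  €50,000 × 35% = €17,500
  → €43,330
  Less foreign tax credit €13,000 → €30,330

€30,330 > €11,750, so the ordinary income tax governs.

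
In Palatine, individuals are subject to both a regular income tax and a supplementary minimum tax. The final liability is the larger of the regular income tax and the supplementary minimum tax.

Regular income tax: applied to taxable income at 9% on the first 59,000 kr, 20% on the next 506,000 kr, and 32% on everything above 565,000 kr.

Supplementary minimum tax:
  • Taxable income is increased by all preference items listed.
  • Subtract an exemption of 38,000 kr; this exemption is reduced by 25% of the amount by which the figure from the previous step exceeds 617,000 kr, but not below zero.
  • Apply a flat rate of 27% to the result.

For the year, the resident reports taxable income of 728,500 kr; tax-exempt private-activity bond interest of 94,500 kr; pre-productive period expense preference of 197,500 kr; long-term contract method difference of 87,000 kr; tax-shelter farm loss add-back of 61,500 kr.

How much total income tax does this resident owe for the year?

315,630 kr

Supplementary minimum tax:
  Adjusted income: 728,500 kr + 94,500 kr + 197,500 kr + 87,000 kr + 61,500 kr = 1,169,000 kr
  Exemption: 25% × (1,169,000 kr − 617,000 kr) = 138,000 kr ≥ 38,000 kr, so the exemption is fully phased out
  Base: 1,169,000 kr − 0 kr = 1,169,000 kr
  1,169,000 kr × 27% = 315,630 kr

Regular income tax:
  59,000 kr × 9% = 5,310 kr
  506,000 kr × 20% = 101,200 kr
  163,500 kr × 32% = 52,320 kr
  → 158,830 kr

315,630 kr > 158,830 kr, so the supplementary minimum tax is the binding amount.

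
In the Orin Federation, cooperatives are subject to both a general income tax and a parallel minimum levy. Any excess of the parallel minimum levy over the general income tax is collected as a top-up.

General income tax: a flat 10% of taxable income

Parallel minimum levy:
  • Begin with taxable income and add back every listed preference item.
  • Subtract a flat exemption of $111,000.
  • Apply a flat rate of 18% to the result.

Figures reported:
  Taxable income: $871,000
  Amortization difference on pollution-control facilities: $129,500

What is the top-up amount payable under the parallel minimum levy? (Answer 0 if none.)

$73,010

Parallel minimum levy:
  Adjusted income: $871,000 + $129,500 = $1,000,500
  Less exemption $111,000 → base $889,500
  $889,500 × 18% = $160,110

General income tax:
  $871,000 × 10% = $87,100

Excess of parallel minimum levy over general income tax: $160,110 − $87,100 = $73,010.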